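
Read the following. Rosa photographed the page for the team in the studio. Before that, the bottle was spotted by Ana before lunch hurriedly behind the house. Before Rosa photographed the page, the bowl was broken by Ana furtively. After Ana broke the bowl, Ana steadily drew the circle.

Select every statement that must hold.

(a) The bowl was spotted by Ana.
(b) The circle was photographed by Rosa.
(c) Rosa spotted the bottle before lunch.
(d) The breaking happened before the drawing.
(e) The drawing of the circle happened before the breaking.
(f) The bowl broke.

(d), (f)

(a) Not entailed — Ana spotted the bottle, not the bowl; the bowl belongs to the breaking event.
(b) Not entailed — Rosa photographed the page, not the circle; the circle belongs to the drawing event.
(c) Not entailed — the passage has Ana spotting the bottle, not Rosa.
(d) Entailed — the narrative places the breaking before the drawing.
(e) Not entailed — the narrative places the breaking before the drawing, not after.
(f) Entailed — 'Ana broke the bowl' is causative; it entails the inchoative 'the bowl broke'.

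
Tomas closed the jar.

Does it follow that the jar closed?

yes

'Tomas closed the jar' is the causative; it entails the inchoative 'the jar closed'.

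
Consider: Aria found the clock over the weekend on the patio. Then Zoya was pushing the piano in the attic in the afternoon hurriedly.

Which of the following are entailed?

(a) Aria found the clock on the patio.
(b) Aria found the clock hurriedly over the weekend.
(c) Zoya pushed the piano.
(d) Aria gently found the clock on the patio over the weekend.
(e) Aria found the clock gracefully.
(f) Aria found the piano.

(a) Entailed — every conjunct here is already in the original finding event.
(b) Not entailed — 'hurriedly' adds information not in the original event.
(c) Entailed — 'push' is an activity; 'was pushing' entails that some pushing happened, so 'pushed' holds.
(d) Not entailed — 'gently' adds information not in the original event.
(e) Not entailed — 'gracefully' adds information not in the original event.
(f) Not entailed — Aria found the clock, not the piano; the piano belongs to the pushing event.

(a), (c)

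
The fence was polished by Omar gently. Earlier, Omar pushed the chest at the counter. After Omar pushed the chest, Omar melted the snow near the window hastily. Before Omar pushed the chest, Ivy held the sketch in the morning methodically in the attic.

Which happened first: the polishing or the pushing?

The connectives place the pushing before the polishing.

the pushing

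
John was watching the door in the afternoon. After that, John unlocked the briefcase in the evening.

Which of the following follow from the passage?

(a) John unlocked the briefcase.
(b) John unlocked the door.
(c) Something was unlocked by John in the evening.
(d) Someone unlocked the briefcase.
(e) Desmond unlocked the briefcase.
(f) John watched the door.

(a), (c), (d), (f)

(a) Entailed — dropping 'in the evening' leaves a sub-description the original still satisfies.
(b) Not entailed — John unlocked the briefcase, not the door; the door belongs to the watching event.
(c) Entailed — this follows by dropping conjuncts from the unlocking event's description.
(d) Entailed — dropping 'in the evening' and generalizing the agent leaves a sub-description the original still satisfies.
(e) Not entailed — the passage has John unlocking the briefcase, not Desmond.
(f) Entailed — 'watch' is an activity; 'was watching' entails that some watching happened, so 'watched' holds.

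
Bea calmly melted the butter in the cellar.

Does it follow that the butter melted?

yes

'Bea melted the butter' is the causative; it entails the inchoative 'the butter melted'.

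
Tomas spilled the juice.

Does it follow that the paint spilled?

Nothing is said about any paint; only the juice is affected.

no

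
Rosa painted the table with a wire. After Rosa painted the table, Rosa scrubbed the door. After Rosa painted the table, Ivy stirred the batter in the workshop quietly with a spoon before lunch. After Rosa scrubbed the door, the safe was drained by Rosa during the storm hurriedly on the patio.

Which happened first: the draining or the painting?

the painting

The connectives place the painting before the draining.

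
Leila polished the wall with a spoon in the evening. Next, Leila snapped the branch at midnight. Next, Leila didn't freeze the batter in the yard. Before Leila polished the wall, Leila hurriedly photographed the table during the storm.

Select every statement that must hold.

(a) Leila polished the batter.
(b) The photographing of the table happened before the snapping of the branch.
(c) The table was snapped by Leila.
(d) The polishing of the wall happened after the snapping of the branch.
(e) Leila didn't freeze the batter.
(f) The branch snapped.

(a) Not entailed — Leila polished the wall, not the batter; the batter belongs to the freezing event.
(b) Entailed — the narrative places the photographing before the snapping.
(c) Not entailed — Leila snapped the branch, not the table; the table belongs to the photographing event.
(d) Not entailed — the narrative places the polishing before the snapping, not after.
(e) Not entailed — dropping 'in the yard' under negation is not valid — the original leaves open that Leila froze the batter some other way.
(f) Entailed — 'Leila snapped the branch' is causative; it entails the inchoative 'the branch snapped'.

(b), (f)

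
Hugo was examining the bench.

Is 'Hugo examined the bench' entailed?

'examine' is atelic; if Hugo was examining the bench, then Hugo examined the bench (for some time).

yes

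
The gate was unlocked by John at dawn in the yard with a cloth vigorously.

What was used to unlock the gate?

a cloth

'with a cloth' marks the instrument of the unlocking event.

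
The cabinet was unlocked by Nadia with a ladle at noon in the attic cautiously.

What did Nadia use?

'with a ladle' marks the instrument of the unlocking event.

a ladle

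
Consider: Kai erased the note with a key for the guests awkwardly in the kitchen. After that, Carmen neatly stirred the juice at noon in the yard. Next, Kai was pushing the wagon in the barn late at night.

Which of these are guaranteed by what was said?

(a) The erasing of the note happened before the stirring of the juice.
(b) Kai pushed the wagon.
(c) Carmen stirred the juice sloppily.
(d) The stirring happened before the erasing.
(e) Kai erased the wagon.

(a) Entailed — the narrative places the erasing before the stirring.
(b) Entailed — 'push' is an activity; 'was pushing' entails that some pushing happened, so 'pushed' holds.
(c) Not entailed — 'sloppily' adds a manner not in (and inconsistent with) the original.
(d) Not entailed — the narrative places the erasing before the stirring, not after.
(e) Not entailed — Kai erased the note, not the wagon; the wagon belongs to the pushing event.

(a), (b)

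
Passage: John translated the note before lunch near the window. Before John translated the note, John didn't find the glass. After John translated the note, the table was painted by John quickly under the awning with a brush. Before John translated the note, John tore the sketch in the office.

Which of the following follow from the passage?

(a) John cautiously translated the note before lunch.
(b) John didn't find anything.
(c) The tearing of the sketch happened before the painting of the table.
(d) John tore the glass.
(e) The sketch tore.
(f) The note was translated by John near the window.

(c), (e), (f)

(a) Not entailed — 'cautiously' adds information not in the original event.
(b) Not entailed — the original only denies this specific event; John may have found something else.
(c) Entailed — the narrative places the tearing before the painting.
(d) Not entailed — John tore the sketch, not the glass; the glass belongs to the finding event.
(e) Entailed — 'John tore the sketch' is causative; it entails the inchoative 'the sketch tore'.
(f) Entailed — every conjunct here is already in the original translating event.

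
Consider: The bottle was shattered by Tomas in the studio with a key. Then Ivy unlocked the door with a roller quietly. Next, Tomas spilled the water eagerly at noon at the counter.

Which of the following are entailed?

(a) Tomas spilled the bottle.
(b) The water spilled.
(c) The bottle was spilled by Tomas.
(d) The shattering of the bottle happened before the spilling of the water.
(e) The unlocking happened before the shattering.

(b), (d)

(a) Not entailed — Tomas spilled the water, not the bottle; the bottle belongs to the shattering event.
(b) Entailed — 'Tomas spilled the water' is causative; it entails the inchoative 'the water spilled'.
(c) Not entailed — Tomas spilled the water, not the bottle; the bottle belongs to the shattering event.
(d) Entailed — the narrative places the shattering before the spilling.
(e) Not entailed — the narrative places the shattering before the unlocking, not after.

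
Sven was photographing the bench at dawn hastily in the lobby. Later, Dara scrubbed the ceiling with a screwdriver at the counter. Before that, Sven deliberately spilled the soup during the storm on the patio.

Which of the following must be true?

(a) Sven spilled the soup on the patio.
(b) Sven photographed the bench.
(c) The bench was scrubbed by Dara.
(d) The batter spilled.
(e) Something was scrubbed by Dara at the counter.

(a), (e)

(a) Entailed — the original entails any weakening of itself; this just drops 'during the storm', 'deliberately'.
(b) Not entailed — 'was photographing' is progressive on an accomplishment; it does not entail the completed 'photographed'.
(c) Not entailed — Dara scrubbed the ceiling, not the bench; the bench belongs to the photographing event.
(d) Not entailed — the soup is what spilled, not the batter.
(e) Entailed — the original entails any weakening of itself; this just drops 'with a screwdriver' and generalizes the patient.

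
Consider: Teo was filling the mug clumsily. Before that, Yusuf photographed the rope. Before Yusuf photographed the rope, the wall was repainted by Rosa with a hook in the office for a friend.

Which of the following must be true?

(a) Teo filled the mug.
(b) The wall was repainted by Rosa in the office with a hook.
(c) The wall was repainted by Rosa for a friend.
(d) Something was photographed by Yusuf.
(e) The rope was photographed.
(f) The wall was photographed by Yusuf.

(a) Not entailed — 'was filling' is progressive on an accomplishment; it does not entail the completed 'filled'.
(b) Entailed — dropping 'for a friend' leaves a sub-description the original still satisfies.
(c) Entailed — dropping 'in the office', 'with a hook' leaves a sub-description the original still satisfies.
(d) Entailed — this follows by dropping conjuncts from the photographing event's description.
(e) Entailed — every conjunct here is already in the original photographing event.
(f) Not entailed — Yusuf photographed the rope, not the wall; the wall belongs to the repainting event.

(b), (c), (d), (e)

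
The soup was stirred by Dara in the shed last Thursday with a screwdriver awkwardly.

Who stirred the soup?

Dara

'Dara' marks the agent of the stirring event.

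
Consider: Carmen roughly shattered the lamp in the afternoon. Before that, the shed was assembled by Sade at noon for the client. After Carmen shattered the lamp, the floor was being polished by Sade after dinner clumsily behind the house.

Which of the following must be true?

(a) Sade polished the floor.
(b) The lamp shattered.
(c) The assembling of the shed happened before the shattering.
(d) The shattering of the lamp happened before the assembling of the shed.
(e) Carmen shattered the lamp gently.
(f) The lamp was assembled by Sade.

(a), (b), (c)

(a) Entailed — 'polish' is an activity; 'was polishing' entails that some polishing happened, so 'polished' holds.
(b) Entailed — 'Carmen shattered the lamp' is causative; it entails the inchoative 'the lamp shattered'.
(c) Entailed — the narrative places the assembling before the shattering.
(d) Not entailed — the narrative places the assembling before the shattering, not after.
(e) Not entailed — 'gently' adds a manner not in (and inconsistent with) the original.
(f) Not entailed — Sade assembled the shed, not the lamp; the lamp belongs to the shattering event.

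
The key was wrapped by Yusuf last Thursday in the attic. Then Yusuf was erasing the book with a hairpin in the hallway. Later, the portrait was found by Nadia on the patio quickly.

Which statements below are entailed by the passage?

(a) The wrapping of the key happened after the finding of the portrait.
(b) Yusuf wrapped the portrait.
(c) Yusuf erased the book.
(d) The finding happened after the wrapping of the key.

(d)

(a) Not entailed — the narrative places the wrapping before the finding, not after.
(b) Not entailed — Yusuf wrapped the key, not the portrait; the portrait belongs to the finding event.
(c) Not entailed — 'was erasing' is progressive on an accomplishment; it does not entail the completed 'erased'.
(d) Entailed — the narrative places the wrapping before the finding.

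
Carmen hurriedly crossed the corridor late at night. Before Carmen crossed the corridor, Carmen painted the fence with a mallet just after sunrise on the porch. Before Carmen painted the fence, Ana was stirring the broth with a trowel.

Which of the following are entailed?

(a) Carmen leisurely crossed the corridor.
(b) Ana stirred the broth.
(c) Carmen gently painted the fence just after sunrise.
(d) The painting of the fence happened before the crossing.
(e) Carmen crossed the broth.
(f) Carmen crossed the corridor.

(a) Not entailed — 'leisurely' adds a manner not in (and inconsistent with) the original.
(b) Entailed — 'stir' is an activity; 'was stirring' entails that some stirring happened, so 'stirred' holds.
(c) Not entailed — 'gently' adds information not in the original event.
(d) Entailed — the narrative places the painting before the crossing.
(e) Not entailed — Carmen crossed the corridor, not the broth; the broth belongs to the stirring event.
(f) Entailed — this follows by dropping conjuncts from the crossing event's description.

(b), (d), (f)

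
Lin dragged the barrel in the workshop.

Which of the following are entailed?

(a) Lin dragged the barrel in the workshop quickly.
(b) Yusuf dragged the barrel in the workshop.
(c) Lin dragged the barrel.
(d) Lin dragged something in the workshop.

(a) Not entailed — 'quickly' adds information not in the original event.
(b) Not entailed — the passage has Lin dragging the barrel, not Yusuf.
(c) Entailed — dropping 'in the workshop' leaves a sub-description the original still satisfies.
(d) Entailed — the original entails any weakening of itself; this just generalizes the patient.

(c), (d)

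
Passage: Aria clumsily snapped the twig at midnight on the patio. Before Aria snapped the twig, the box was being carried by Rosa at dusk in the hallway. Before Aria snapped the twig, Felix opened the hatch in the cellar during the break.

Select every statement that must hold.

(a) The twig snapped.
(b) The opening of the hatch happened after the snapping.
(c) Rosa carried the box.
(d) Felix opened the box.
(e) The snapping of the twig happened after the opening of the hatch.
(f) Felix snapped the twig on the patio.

(a) Entailed — 'Aria snapped the twig' is causative; it entails the inchoative 'the twig snapped'.
(b) Not entailed — the narrative places the opening before the snapping, not after.
(c) Entailed — 'carry' is an activity; 'was carrying' entails that some carrying happened, so 'carried' holds.
(d) Not entailed — Felix opened the hatch, not the box; the box belongs to the carrying event.
(e) Entailed — the narrative places the opening before the snapping.
(f) Not entailed — the passage has Aria snapping the twig, not Felix.

(a), (c), (e)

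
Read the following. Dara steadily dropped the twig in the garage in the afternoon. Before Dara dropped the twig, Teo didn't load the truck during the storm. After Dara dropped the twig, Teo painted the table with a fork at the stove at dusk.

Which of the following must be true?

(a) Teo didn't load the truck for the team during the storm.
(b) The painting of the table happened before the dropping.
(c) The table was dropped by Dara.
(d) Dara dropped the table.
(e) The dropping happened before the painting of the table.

(a), (e)

(a) Entailed — under negation, adding a further restriction is entailed: if no such loading event occurred, none occurred for the team either.
(b) Not entailed — the narrative places the dropping before the painting, not after.
(c) Not entailed — Dara dropped the twig, not the table; the table belongs to the painting event.
(d) Not entailed — Dara dropped the twig, not the table; the table belongs to the painting event.
(e) Entailed — the narrative places the dropping before the painting.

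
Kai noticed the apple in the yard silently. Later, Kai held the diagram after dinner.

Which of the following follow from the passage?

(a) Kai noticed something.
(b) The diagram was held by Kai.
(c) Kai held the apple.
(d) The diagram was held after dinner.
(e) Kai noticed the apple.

(a) Entailed — dropping 'silently', 'in the yard' and generalizing the patient leaves a sub-description the original still satisfies.
(b) Entailed — every conjunct here is already in the original holding event.
(c) Not entailed — Kai held the diagram, not the apple; the apple belongs to the noticing event.
(d) Entailed — generalizing the agent leaves a sub-description the original still satisfies.
(e) Entailed — this follows by dropping conjuncts from the noticing event's description.

(a), (b), (d), (e)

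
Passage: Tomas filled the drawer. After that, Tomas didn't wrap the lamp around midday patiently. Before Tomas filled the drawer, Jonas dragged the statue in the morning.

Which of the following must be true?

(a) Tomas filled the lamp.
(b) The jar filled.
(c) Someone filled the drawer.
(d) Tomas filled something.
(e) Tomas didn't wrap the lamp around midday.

(c), (d)

(a) Not entailed — Tomas filled the drawer, not the lamp; the lamp belongs to the wrapping event.
(b) Not entailed — the drawer is what filled, not the jar.
(c) Entailed — generalizing the agent leaves a sub-description the original still satisfies.
(d) Entailed — every conjunct here is already in the original filling event.
(e) Not entailed — dropping 'patiently' under negation is not valid — the original leaves open that Tomas wrapped the lamp some other way.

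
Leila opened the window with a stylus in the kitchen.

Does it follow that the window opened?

yes

'Leila opened the window' is the causative; it entails the inchoative 'the window opened'.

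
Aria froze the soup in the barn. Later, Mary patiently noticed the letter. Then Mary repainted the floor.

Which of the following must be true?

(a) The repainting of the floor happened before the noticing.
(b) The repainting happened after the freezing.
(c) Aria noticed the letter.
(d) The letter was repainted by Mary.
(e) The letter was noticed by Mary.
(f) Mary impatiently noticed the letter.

(b), (e)

(a) Not entailed — the narrative places the noticing before the repainting, not after.
(b) Entailed — the narrative places the freezing before the repainting.
(c) Not entailed — the passage has Mary noticing the letter, not Aria.
(d) Not entailed — Mary repainted the floor, not the letter; the letter belongs to the noticing event.
(e) Entailed — dropping 'patiently' leaves a sub-description the original still satisfies.
(f) Not entailed — 'impatiently' adds a manner not in (and inconsistent with) the original.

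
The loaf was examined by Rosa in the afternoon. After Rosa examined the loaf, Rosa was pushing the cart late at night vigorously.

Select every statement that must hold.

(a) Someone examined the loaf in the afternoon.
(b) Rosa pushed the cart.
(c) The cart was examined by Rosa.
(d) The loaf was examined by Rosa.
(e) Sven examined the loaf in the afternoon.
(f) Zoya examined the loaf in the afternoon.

(a) Entailed — generalizing the agent leaves a sub-description the original still satisfies.
(b) Entailed — 'push' is an activity; 'was pushing' entails that some pushing happened, so 'pushed' holds.
(c) Not entailed — Rosa examined the loaf, not the cart; the cart belongs to the pushing event.
(d) Entailed — this follows by dropping conjuncts from the examining event's description.
(e) Not entailed — the passage has Rosa examining the loaf, not Sven.
(f) Not entailed — the passage has Rosa examining the loaf, not Zoya.

(a), (b), (d)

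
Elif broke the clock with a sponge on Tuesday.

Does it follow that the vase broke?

no

Nothing is said about any vase; only the clock is affected.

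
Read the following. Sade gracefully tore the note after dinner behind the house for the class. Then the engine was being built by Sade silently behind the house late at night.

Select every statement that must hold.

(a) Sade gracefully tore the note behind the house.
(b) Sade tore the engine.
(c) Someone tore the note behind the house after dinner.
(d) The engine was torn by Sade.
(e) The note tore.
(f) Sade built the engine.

(a), (c), (e)

(a) Entailed — dropping 'after dinner', 'for the class' leaves a sub-description the original still satisfies.
(b) Not entailed — Sade tore the note, not the engine; the engine belongs to the building event.
(c) Entailed — every conjunct here is already in the original tearing event.
(d) Not entailed — Sade tore the note, not the engine; the engine belongs to the building event.
(e) Entailed — 'Sade tore the note' is causative; it entails the inchoative 'the note tore'.
(f) Not entailed — 'was building' is progressive on an accomplishment; it does not entail the completed 'built'.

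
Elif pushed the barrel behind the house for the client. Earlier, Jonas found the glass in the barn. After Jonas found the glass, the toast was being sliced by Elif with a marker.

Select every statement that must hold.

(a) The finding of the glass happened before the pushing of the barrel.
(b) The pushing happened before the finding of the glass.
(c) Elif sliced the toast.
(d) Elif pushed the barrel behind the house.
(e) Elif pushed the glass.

(a) Entailed — the narrative places the finding before the pushing.
(b) Not entailed — the narrative places the finding before the pushing, not after.
(c) Not entailed — 'was slicing' is progressive on an accomplishment; it does not entail the completed 'sliced'.
(d) Entailed — this follows by dropping conjuncts from the pushing event's description.
(e) Not entailed — Elif pushed the barrel, not the glass; the glass belongs to the finding event.

(a), (d)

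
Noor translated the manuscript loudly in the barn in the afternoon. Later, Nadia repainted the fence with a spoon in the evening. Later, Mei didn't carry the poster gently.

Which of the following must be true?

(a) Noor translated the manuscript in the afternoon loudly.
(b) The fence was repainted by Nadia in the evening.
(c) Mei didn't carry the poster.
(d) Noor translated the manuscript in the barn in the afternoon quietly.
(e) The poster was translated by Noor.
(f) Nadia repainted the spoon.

(a), (b)

(a) Entailed — every conjunct here is already in the original translating event.
(b) Entailed — the original entails any weakening of itself; this just drops 'with a spoon'.
(c) Not entailed — dropping 'gently' under negation is not valid — the original leaves open that Mei carried the poster some other way.
(d) Not entailed — 'quietly' adds a manner not in (and inconsistent with) the original.
(e) Not entailed — Noor translated the manuscript, not the poster; the poster belongs to the carrying event.
(f) Not entailed — the spoon is the instrument, not what was repainted.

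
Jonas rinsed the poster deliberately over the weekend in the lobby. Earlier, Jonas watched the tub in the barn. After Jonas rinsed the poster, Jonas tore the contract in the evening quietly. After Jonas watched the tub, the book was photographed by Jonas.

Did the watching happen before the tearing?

The narrative orders the watching before the tearing.

yes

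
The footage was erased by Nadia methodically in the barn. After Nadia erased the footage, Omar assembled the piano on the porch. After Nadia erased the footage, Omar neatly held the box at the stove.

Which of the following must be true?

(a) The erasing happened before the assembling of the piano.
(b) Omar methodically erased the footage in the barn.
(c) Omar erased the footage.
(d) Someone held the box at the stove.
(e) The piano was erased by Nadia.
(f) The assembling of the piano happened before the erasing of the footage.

(a) Entailed — the narrative places the erasing before the assembling.
(b) Not entailed — the passage has Nadia erasing the footage, not Omar.
(c) Not entailed — the passage has Nadia erasing the footage, not Omar.
(d) Entailed — this follows by dropping conjuncts from the holding event's description.
(e) Not entailed — Nadia erased the footage, not the piano; the piano belongs to the assembling event.
(f) Not entailed — the narrative places the erasing before the assembling, not after.

(a), (d)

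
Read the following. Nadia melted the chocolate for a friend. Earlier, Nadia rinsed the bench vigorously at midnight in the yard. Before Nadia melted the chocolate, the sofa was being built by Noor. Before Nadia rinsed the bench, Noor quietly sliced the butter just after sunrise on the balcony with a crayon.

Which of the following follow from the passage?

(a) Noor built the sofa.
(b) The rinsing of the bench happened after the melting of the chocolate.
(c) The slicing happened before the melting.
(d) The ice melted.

(a) Not entailed — 'was building' is progressive on an accomplishment; it does not entail the completed 'built'.
(b) Not entailed — the narrative places the rinsing before the melting, not after.
(c) Entailed — the narrative places the slicing before the melting.
(d) Not entailed — the chocolate is what melted, not the ice.

(c)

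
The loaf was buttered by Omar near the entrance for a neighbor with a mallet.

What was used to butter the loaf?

'with a mallet' marks the instrument of the buttering event.

a mallet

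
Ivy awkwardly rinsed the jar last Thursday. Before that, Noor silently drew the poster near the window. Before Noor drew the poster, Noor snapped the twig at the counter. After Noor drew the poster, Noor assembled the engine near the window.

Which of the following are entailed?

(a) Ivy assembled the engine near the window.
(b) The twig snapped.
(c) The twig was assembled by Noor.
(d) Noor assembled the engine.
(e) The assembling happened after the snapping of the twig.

(b), (d), (e)

(a) Not entailed — the passage has Noor assembling the engine, not Ivy.
(b) Entailed — 'Noor snapped the twig' is causative; it entails the inchoative 'the twig snapped'.
(c) Not entailed — Noor assembled the engine, not the twig; the twig belongs to the snapping event.
(d) Entailed — every conjunct here is already in the original assembling event.
(e) Entailed — the narrative places the snapping before the assembling.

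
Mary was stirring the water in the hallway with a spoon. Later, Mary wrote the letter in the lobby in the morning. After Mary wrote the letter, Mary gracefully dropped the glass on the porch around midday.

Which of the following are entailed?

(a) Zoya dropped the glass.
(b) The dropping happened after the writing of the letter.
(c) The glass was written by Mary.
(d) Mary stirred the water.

(a) Not entailed — the passage has Mary dropping the glass, not Zoya.
(b) Entailed — the narrative places the writing before the dropping.
(c) Not entailed — Mary wrote the letter, not the glass; the glass belongs to the dropping event.
(d) Entailed — 'stir' is an activity; 'was stirring' entails that some stirring happened, so 'stirred' holds.

(b), (d)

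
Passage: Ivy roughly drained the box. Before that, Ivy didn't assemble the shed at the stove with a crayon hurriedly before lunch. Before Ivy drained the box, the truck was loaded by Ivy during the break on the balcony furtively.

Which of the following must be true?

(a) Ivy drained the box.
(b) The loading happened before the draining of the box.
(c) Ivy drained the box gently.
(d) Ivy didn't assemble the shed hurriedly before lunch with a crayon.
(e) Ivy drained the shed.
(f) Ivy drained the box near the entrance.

(a), (b)

(a) Entailed — every conjunct here is already in the original draining event.
(b) Entailed — the narrative places the loading before the draining.
(c) Not entailed — 'gently' adds a manner not in (and inconsistent with) the original.
(d) Not entailed — dropping 'at the stove' under negation is not valid — the original leaves open that Ivy assembled the shed some other way.
(e) Not entailed — Ivy drained the box, not the shed; the shed belongs to the assembling event.
(f) Not entailed — 'near the entrance' adds information not in the original event.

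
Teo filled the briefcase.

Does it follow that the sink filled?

Nothing is said about any sink; only the briefcase is affected.

no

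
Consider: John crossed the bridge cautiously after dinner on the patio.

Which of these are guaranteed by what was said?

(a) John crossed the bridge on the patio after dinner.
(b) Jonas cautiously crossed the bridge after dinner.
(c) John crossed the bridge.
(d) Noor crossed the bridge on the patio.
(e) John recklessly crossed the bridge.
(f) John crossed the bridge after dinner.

(a), (c), (f)

(a) Entailed — the original entails any weakening of itself; this just drops 'cautiously'.
(b) Not entailed — the passage has John crossing the bridge, not Jonas.
(c) Entailed — every conjunct here is already in the original crossing event.
(d) Not entailed — the passage has John crossing the bridge, not Noor.
(e) Not entailed — 'recklessly' adds a manner not in (and inconsistent with) the original.
(f) Entailed — every conjunct here is already in the original crossing event.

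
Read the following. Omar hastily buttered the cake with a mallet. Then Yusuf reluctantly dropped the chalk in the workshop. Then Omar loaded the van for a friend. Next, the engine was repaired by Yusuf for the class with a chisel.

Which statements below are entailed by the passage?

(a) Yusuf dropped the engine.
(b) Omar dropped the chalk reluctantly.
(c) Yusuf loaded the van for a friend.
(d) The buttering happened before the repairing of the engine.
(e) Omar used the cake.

(d)

(a) Not entailed — Yusuf dropped the chalk, not the engine; the engine belongs to the repairing event.
(b) Not entailed — the passage has Yusuf dropping the chalk, not Omar.
(c) Not entailed — the passage has Omar loading the van, not Yusuf.
(d) Entailed — the narrative places the buttering before the repairing.
(e) Not entailed — the cake is the patient, not an instrument — Omar used a mallet.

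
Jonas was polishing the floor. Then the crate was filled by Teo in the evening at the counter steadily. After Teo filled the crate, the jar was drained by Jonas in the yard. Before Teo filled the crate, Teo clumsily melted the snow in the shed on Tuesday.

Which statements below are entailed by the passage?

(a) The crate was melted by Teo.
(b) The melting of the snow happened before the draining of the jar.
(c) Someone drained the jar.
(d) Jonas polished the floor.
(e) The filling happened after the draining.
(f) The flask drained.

(a) Not entailed — Teo melted the snow, not the crate; the crate belongs to the filling event.
(b) Entailed — the narrative places the melting before the draining.
(c) Entailed — the original entails any weakening of itself; this just drops 'in the yard' and generalizes the agent.
(d) Entailed — 'polish' is an activity; 'was polishing' entails that some polishing happened, so 'polished' holds.
(e) Not entailed — the narrative places the filling before the draining, not after.
(f) Not entailed — the jar is what drained, not the flask.

(b), (c), (d)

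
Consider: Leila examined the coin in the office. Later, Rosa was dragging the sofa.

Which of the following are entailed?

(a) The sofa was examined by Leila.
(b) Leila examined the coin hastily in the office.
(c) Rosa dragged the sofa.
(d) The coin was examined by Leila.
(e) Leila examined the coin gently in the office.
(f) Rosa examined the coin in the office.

(c), (d)

(a) Not entailed — Leila examined the coin, not the sofa; the sofa belongs to the dragging event.
(b) Not entailed — 'hastily' adds information not in the original event.
(c) Entailed — 'drag' is an activity; 'was dragging' entails that some dragging happened, so 'dragged' holds.
(d) Entailed — this follows by dropping conjuncts from the examining event's description.
(e) Not entailed — 'gently' adds information not in the original event.
(f) Not entailed — the passage has Leila examining the coin, not Rosa.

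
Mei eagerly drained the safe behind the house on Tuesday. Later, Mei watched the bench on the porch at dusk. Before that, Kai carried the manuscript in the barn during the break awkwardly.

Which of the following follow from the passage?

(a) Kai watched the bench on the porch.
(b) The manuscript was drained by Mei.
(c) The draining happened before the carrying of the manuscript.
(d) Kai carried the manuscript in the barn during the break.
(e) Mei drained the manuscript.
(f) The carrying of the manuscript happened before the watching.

(a) Not entailed — the passage has Mei watching the bench, not Kai.
(b) Not entailed — Mei drained the safe, not the manuscript; the manuscript belongs to the carrying event.
(c) Not entailed — the narrative doesn't order the draining relative to the carrying.
(d) Entailed — every conjunct here is already in the original carrying event.
(e) Not entailed — Mei drained the safe, not the manuscript; the manuscript belongs to the carrying event.
(f) Entailed — the narrative places the carrying before the watching.

(d), (f)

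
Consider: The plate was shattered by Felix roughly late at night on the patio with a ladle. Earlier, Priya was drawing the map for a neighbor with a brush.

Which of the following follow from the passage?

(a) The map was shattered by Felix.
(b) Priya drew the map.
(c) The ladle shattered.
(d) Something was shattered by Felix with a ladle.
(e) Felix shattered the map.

(a) Not entailed — Felix shattered the plate, not the map; the map belongs to the drawing event.
(b) Not entailed — 'was drawing' is progressive on an accomplishment; it does not entail the completed 'drew'.
(c) Not entailed — the plate is what shattered, not the ladle.
(d) Entailed — dropping 'on the patio', 'late at night', 'roughly' and generalizing the patient leaves a sub-description the original still satisfies.
(e) Not entailed — Felix shattered the plate, not the map; the map belongs to the drawing event.

(d)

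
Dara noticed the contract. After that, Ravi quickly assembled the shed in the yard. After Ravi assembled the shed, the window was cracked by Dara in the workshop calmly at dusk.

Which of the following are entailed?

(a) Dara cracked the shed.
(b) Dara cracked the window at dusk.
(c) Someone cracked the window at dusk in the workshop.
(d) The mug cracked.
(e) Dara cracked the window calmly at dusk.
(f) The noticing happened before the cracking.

(a) Not entailed — Dara cracked the window, not the shed; the shed belongs to the assembling event.
(b) Entailed — the original entails any weakening of itself; this just drops 'calmly', 'in the workshop'.
(c) Entailed — every conjunct here is already in the original cracking event.
(d) Not entailed — the window is what cracked, not the mug.
(e) Entailed — dropping 'in the workshop' leaves a sub-description the original still satisfies.
(f) Entailed — the narrative places the noticing before the cracking.

(b), (c), (e), (f)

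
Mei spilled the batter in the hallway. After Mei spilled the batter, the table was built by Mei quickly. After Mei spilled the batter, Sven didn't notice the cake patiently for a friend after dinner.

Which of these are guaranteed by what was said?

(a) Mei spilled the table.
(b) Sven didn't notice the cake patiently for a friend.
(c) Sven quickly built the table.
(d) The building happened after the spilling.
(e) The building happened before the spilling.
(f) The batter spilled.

(d), (f)

(a) Not entailed — Mei spilled the batter, not the table; the table belongs to the building event.
(b) Not entailed — dropping 'after dinner' under negation is not valid — the original leaves open that Sven noticed the cake some other way.
(c) Not entailed — the passage has Mei building the table, not Sven.
(d) Entailed — the narrative places the spilling before the building.
(e) Not entailed — the narrative places the spilling before the building, not after.
(f) Entailed — 'Mei spilled the batter' is causative; it entails the inchoative 'the batter spilled'.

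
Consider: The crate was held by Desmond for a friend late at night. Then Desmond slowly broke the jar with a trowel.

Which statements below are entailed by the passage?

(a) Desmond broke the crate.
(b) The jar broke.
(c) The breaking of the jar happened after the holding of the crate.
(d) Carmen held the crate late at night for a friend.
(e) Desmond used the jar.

(b), (c)

(a) Not entailed — Desmond broke the jar, not the crate; the crate belongs to the holding event.
(b) Entailed — 'Desmond broke the jar' is causative; it entails the inchoative 'the jar broke'.
(c) Entailed — the narrative places the holding before the breaking.
(d) Not entailed — the passage has Desmond holding the crate, not Carmen.
(e) Not entailed — the jar is the patient, not an instrument — Desmond used a trowel.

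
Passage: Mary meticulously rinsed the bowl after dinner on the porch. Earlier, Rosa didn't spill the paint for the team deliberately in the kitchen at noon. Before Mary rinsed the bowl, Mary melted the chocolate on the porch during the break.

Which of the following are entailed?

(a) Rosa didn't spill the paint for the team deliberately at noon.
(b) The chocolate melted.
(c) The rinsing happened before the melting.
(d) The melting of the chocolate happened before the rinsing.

(a) Not entailed — dropping 'in the kitchen' under negation is not valid — the original leaves open that Rosa spilled the paint some other way.
(b) Entailed — 'Mary melted the chocolate' is causative; it entails the inchoative 'the chocolate melted'.
(c) Not entailed — the narrative places the melting before the rinsing, not after.
(d) Entailed — the narrative places the melting before the rinsing.

(b), (d)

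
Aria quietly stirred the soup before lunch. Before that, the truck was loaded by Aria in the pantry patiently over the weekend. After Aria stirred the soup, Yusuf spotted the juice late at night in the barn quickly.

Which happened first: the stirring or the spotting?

the stirring

The connectives place the stirring before the spotting.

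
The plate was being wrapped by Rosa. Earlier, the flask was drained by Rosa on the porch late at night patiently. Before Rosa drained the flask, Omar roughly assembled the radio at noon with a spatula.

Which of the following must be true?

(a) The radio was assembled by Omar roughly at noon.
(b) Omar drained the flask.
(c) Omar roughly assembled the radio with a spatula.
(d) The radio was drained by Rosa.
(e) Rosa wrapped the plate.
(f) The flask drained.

(a) Entailed — every conjunct here is already in the original assembling event.
(b) Not entailed — the passage has Rosa draining the flask, not Omar.
(c) Entailed — the original entails any weakening of itself; this just drops 'at noon'.
(d) Not entailed — Rosa drained the flask, not the radio; the radio belongs to the assembling event.
(e) Not entailed — 'was wrapping' is progressive on an accomplishment; it does not entail the completed 'wrapped'.
(f) Entailed — 'Rosa drained the flask' is causative; it entails the inchoative 'the flask drained'.

(a), (c), (f)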